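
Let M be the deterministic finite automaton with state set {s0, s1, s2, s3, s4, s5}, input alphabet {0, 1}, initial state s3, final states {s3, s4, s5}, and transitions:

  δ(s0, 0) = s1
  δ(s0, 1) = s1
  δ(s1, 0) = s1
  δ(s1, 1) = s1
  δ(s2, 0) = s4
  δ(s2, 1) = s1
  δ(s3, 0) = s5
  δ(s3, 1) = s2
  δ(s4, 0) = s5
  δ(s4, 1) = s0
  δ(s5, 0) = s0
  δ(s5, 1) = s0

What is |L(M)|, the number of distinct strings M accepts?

The useful subgraph on states {s2, s3, s4, s5} is acyclic, so L(M) is finite; the longest accepting path visits 4 useful states, giving maximum string length 3.
Counting accepting paths from s3 by length: 1 of length 0, 1 of length 1, 1 of length 2, 1 of length 3. Total 4.

4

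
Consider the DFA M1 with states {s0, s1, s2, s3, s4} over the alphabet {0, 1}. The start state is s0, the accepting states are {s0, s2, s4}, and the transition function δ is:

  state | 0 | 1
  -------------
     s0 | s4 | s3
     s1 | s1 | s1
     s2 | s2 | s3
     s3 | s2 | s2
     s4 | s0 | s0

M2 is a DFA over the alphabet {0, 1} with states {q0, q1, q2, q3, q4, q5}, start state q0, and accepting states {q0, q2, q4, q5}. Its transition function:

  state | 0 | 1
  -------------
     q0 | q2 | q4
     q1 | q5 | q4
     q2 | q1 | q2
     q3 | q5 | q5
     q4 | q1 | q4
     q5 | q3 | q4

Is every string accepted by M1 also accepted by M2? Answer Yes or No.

The string 00 is in L(M1) but not in L(M2).
So L(M1) ⊄ L(M2).

No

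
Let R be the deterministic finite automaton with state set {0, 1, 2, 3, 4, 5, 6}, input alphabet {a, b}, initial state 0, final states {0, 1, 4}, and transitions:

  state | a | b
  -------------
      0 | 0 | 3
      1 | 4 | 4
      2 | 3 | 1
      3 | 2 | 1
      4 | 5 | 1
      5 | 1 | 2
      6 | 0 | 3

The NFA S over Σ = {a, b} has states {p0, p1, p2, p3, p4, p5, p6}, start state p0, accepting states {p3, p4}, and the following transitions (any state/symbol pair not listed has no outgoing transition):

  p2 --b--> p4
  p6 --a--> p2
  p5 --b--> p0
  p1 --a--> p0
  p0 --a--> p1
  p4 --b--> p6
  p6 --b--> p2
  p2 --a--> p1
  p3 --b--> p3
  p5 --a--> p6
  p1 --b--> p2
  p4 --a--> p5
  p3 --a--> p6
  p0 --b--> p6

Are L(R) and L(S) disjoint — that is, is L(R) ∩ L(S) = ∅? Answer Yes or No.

No

The string abb is accepted by both R and S.
Hence L(R) ∩ L(S) ≠ ∅.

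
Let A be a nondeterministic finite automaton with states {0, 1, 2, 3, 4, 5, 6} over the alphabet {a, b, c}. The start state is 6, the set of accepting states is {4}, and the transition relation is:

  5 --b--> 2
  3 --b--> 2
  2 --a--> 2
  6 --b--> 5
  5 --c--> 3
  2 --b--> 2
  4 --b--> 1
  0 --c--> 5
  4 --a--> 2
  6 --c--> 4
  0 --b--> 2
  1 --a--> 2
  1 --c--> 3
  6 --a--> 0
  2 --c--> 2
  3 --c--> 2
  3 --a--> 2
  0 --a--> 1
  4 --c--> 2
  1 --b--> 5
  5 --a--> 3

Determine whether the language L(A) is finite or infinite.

The useful states (reachable from 6 and able to reach an accepting state) are {4, 6}.
Restricted to these states the transition graph has no cycle, so every accepting path has bounded length and L is finite.

finite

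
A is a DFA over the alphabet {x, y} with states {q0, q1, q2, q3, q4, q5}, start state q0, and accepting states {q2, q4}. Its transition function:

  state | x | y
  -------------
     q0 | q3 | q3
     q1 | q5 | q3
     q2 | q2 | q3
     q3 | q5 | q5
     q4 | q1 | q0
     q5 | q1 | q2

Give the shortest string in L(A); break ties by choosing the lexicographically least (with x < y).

A breadth-first search from q0 reaches an accepting state first via the path q0 → q3 → q5 → q2 on input xxy.
No string of length < 3 is accepted (BFS exhausts all shorter strings without reaching an accepting state), and xxy is the lexicographically least accepting string of length 3.

xxy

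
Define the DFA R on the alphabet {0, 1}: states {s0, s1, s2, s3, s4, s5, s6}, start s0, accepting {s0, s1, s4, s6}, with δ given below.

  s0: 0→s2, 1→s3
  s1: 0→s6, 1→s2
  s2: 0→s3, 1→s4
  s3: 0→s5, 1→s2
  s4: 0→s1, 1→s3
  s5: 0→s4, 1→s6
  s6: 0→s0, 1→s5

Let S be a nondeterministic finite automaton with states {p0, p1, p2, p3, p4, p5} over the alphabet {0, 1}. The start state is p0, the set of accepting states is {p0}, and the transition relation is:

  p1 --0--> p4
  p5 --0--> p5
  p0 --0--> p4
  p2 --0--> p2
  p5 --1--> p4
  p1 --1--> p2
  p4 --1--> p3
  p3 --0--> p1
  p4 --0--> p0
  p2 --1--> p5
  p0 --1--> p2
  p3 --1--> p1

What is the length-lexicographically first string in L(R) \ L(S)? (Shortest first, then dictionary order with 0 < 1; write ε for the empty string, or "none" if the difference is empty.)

The string 01 is accepted by R but not by S.
No shorter string lies in the difference, and 01 is the lexicographically first length-2 string in L(R) \ L(S).

01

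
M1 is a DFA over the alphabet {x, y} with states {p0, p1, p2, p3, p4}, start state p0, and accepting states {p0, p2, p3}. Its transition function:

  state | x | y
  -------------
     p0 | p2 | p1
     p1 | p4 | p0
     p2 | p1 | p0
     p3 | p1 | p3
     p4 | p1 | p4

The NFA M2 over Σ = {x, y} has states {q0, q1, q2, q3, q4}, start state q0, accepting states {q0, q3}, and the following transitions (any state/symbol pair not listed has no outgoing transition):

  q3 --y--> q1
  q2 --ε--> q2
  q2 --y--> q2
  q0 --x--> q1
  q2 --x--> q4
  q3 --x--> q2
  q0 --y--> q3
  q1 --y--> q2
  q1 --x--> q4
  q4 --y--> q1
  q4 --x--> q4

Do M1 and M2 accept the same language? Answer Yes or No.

No

The string x is accepted by M1 but rejected by M2.
So L(M1) ≠ L(M2).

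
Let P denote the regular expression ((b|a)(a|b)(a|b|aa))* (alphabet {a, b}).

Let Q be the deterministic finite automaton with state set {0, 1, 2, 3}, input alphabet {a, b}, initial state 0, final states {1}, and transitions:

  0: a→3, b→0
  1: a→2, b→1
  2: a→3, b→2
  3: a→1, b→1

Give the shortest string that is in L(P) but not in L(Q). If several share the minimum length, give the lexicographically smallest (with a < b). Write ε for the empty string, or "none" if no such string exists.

The empty string ε is accepted by P but not by Q.
Since ε is the unique shortest string, it is the required witness.

ε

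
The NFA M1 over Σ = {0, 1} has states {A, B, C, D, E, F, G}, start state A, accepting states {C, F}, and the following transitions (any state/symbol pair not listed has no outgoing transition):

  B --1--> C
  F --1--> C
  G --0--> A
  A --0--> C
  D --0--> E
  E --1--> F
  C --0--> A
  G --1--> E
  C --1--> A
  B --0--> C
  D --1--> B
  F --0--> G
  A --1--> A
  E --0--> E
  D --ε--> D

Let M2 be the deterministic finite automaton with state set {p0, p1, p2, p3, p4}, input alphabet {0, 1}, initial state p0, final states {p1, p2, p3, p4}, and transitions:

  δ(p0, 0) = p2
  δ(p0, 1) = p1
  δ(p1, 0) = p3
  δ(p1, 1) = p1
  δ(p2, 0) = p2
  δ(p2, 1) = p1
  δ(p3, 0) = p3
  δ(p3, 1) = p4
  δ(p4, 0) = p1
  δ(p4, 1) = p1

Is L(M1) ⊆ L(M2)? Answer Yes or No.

Exploring the product automaton M1 × M2 from the start pair (A, p0), following both machines on each input symbol, reaches 8 state pairs: (A, p0), (C, p2), (A, p1), (A, p2), (C, p3), (A, p3), (A, p4), (C, p1).
M1 accepts in {C, F} and M2 accepts in {p1, p2, p3, p4}. The reachable pairs whose M1-component is accepting are (C, p2), (C, p3), (C, p1); in each of them the M2-component is accepting too, so the product for L(M1) \ L(M2) (M1-component accepting, M2-component rejecting) has no reachable accepting pair and the difference is empty.
Hence every string in L(M1) is also in L(M2).

Yes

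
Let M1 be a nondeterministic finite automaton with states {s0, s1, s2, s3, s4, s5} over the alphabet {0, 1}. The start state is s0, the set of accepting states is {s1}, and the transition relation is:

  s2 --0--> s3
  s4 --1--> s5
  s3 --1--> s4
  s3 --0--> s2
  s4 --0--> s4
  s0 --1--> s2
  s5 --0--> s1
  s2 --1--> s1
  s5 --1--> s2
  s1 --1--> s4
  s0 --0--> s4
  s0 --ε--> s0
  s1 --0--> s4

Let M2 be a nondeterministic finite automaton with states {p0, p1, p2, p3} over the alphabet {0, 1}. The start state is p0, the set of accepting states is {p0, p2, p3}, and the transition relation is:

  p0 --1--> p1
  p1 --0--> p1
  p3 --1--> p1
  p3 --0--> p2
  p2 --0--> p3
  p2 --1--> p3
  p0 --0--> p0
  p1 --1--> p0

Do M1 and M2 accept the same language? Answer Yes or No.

The string 010 is accepted by M1 but rejected by M2.
So L(M1) ≠ L(M2).

No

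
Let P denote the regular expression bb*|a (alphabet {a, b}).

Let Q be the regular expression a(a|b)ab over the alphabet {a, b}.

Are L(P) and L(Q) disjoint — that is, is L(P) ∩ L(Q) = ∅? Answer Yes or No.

Yes

Converting the expression P to a DFA (subset construction, then merging equivalent states) gives the minimal DFA with states {p0, p1, p2, p3}, start state p0, accepting states {p1, p2} and transitions p0: a→p1, b→p2; p1: a→p3, b→p3; p2: a→p3, b→p2; p3: a→p3, b→p3.
Converting the expression Q to a DFA (subset construction, then merging equivalent states) gives the minimal DFA with states {q0, q1, q2, q3, q4, q5}, start state q0, accepting states {q5} and transitions q0: a→q1, b→q2; q1: a→q3, b→q3; q2: a→q2, b→q2; q3: a→q4, b→q2; q4: a→q2, b→q5; q5: a→q2, b→q2.
Exploring the product automaton P × Q from the start pair (p0, q0), following both machines on each input symbol, reaches 7 state pairs: (p0, q0), (p1, q1), (p2, q2), (p3, q3), (p3, q2), (p3, q4), (p3, q5).
P accepts in {p1, p2} and Q accepts in {q5}; no reachable pair has both components accepting, so no string drives both machines to acceptance simultaneously and L(P) ∩ L(Q) = ∅.
So no string is accepted by both, and the intersection is empty.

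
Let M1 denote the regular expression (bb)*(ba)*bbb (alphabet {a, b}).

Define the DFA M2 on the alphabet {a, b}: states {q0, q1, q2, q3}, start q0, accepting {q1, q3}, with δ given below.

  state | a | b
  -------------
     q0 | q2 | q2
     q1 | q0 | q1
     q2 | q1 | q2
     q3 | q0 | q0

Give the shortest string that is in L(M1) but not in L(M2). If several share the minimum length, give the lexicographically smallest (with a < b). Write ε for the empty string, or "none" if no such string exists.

bbb

The string bbb is accepted by M1 but not by M2.
No shorter string lies in the difference, and bbb is the lexicographically first length-3 string in L(M1) \ L(M2).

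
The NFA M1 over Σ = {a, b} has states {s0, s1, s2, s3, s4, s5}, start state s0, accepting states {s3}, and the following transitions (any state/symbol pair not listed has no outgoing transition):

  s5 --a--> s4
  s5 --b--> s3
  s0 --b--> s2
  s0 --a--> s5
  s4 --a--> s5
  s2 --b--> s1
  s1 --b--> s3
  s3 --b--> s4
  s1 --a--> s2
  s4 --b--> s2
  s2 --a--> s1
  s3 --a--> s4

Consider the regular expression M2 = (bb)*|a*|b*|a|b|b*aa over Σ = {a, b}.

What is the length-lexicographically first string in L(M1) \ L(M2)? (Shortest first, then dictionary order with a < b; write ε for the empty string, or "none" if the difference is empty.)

The string ab is accepted by M1 but not by M2.
No shorter string lies in the difference, and ab is the lexicographically first length-2 string in L(M1) \ L(M2).

ab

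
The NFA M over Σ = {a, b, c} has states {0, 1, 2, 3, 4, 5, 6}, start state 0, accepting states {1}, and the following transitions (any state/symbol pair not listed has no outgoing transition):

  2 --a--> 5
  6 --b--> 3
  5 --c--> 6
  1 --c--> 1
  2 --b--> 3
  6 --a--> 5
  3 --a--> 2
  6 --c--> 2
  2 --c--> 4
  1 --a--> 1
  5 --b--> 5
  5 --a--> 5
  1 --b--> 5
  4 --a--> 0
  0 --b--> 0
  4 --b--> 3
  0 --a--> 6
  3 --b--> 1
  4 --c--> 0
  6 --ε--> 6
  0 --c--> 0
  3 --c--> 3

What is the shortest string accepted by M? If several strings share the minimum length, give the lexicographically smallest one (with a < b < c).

A breadth-first search from 0 reaches an accepting state first via the path 0 → 6 → 3 → 1 on input abb.
No string of length < 3 is accepted (BFS exhausts all shorter strings without reaching an accepting state), and abb is the lexicographically least accepting string of length 3.

abb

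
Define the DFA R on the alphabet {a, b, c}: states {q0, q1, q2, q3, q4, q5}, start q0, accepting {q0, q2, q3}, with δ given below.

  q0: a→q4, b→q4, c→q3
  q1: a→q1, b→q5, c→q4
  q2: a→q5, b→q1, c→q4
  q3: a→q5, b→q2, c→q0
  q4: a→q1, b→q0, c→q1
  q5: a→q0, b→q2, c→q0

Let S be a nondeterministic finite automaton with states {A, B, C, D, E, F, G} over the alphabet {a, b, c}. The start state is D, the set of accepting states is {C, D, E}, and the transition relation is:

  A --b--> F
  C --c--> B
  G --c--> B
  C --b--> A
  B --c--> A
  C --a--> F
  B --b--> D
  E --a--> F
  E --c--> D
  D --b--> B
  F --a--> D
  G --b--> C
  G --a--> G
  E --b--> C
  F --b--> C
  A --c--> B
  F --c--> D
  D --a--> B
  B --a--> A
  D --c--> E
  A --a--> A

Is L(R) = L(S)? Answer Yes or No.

Exploring the product automaton R × S from the start pair (q0, D), following both machines on each input symbol, reaches 6 state pairs: (q0, D), (q4, B), (q3, E), (q1, A), (q5, F), (q2, C).
R accepts in {q0, q2, q3} and S accepts in {C, D, E}. In every reachable pair the two components are either both accepting — (q0, D), (q3, E), (q2, C) — or both non-accepting, so no string is accepted by exactly one of the machines: L(R) \ L(S) and L(S) \ L(R) are both empty.
Hence every string is accepted by R iff it is accepted by S, and the two languages coincide.

Yes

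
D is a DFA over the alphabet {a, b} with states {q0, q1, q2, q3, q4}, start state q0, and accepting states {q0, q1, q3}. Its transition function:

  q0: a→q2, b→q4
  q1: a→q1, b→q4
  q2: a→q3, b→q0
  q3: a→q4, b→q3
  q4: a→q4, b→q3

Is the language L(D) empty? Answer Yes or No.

No

The empty string ε is accepted: the run q0 ends in the accepting state q0.
Since at least one string is accepted, L(D) is not empty.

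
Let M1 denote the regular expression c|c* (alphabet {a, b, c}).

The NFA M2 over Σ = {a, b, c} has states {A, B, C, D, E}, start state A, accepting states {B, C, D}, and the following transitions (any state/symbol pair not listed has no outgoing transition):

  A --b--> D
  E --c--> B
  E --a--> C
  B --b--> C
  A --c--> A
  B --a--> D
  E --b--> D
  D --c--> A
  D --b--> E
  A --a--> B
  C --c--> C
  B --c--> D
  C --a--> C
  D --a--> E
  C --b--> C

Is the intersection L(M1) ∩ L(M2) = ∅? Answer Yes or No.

Converting the expression M1 to a DFA (subset construction, then merging equivalent states) gives the minimal DFA with states {r0, r1}, start state r0, accepting states {r0} and transitions r0: a→r1, b→r1, c→r0; r1: a→r1, b→r1, c→r1.
Exploring the product automaton M1 × M2 from the start pair (r0, A), following both machines on each input symbol, reaches 6 state pairs: (r0, A), (r1, B), (r1, D), (r1, C), (r1, E), (r1, A).
M1 accepts in {r0} and M2 accepts in {B, C, D}; no reachable pair has both components accepting, so no string drives both machines to acceptance simultaneously and L(M1) ∩ L(M2) = ∅.
So no string is accepted by both, and the intersection is empty.

Yes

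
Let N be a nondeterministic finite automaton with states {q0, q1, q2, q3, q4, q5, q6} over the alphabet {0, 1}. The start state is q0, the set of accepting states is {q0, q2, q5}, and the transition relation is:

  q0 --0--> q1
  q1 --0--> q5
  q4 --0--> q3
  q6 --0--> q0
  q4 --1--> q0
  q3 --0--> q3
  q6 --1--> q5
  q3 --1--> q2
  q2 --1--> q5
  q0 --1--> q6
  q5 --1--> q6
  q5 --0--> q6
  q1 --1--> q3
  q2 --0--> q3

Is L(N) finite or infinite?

State q3 is reachable from the start and can reach an accepting state, and it lies on the cycle q3 → q2 → q3.
Traversing that cycle any number of times yields accepted strings of unbounded length, so the language is infinite.

infinite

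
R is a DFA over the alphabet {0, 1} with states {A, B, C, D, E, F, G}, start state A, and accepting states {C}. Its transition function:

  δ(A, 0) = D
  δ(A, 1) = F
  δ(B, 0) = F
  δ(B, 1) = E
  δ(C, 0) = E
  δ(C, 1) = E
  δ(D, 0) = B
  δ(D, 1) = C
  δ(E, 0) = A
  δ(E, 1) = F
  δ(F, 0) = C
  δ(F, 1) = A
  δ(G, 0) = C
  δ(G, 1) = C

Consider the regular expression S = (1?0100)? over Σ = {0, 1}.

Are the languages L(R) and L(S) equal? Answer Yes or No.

The string 01 is accepted by R but rejected by S.
So L(R) ≠ L(S).

No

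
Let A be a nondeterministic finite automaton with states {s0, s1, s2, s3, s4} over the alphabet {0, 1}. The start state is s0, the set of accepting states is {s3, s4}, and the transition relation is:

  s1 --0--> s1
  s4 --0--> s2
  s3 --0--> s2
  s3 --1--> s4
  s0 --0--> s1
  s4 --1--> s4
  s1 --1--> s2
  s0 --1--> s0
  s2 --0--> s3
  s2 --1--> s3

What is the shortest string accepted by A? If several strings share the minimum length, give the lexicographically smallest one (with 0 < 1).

A breadth-first search from s0 reaches an accepting state first via the path s0 → s1 → s2 → s3 on input 010.
No string of length < 3 is accepted (BFS exhausts all shorter strings without reaching an accepting state), and 010 is the lexicographically least accepting string of length 3.

010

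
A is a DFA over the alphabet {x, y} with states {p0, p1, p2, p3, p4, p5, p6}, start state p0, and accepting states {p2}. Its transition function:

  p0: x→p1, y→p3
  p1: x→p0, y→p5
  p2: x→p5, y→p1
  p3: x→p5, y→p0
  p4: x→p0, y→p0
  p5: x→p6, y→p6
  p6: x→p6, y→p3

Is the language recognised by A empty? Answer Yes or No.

Yes

The states reachable from the start state are {p0, p1, p3, p5, p6}.
None of the accepting states {p2} is reachable, so no string is accepted and L(A) = ∅.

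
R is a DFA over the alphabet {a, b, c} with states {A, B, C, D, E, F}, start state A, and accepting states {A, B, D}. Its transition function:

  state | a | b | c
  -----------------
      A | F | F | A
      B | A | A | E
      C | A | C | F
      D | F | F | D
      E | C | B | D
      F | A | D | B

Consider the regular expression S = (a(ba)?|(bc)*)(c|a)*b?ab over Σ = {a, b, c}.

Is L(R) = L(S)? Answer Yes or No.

The empty string ε is accepted by R but rejected by S.
So L(R) ≠ L(S).

No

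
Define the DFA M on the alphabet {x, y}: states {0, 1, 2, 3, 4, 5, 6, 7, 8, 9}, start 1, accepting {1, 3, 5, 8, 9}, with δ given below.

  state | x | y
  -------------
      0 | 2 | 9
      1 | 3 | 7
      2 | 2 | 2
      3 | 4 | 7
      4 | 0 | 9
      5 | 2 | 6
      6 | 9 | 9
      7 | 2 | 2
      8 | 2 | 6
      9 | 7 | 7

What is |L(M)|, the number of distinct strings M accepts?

4

The useful subgraph on states {0, 1, 3, 4, 9} is acyclic, so L(M) is finite; the longest accepting path visits 5 useful states, giving maximum string length 4.
Counting accepting paths from 1 by length: 1 of length 0, 1 of length 1, 1 of length 3, 1 of length 4. Total 4.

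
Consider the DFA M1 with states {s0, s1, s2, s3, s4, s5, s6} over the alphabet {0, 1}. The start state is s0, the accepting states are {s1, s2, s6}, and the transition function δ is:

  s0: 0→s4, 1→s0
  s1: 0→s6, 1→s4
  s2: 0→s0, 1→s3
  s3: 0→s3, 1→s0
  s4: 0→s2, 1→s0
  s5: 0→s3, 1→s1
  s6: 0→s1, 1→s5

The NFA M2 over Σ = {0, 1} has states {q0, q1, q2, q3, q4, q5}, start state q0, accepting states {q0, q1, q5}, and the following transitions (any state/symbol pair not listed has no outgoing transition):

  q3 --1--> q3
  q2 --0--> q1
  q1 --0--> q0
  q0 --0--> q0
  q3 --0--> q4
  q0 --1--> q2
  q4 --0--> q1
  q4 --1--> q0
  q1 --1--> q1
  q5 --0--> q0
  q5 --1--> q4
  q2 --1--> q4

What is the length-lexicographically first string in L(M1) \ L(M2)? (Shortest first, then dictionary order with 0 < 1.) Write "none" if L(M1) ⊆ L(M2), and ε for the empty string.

none

Exploring the product automaton M1 × M2 from the start pair (s0, q0), following both machines on each input symbol, reaches 10 state pairs: (s0, q0), (s4, q0), (s0, q2), (s2, q0), (s4, q1), (s0, q4), (s3, q2), (s0, q1), (s3, q1), (s3, q0).
M1 accepts in {s1, s2, s6} and M2 accepts in {q0, q1, q5}. The reachable pairs whose M1-component is accepting are (s2, q0); in each of them the M2-component is accepting too, so the product for L(M1) \ L(M2) (M1-component accepting, M2-component rejecting) has no reachable accepting pair and the difference is empty.
So every string accepted by M1 is also accepted by M2: L(M1) \ L(M2) = ∅ and there is no such string.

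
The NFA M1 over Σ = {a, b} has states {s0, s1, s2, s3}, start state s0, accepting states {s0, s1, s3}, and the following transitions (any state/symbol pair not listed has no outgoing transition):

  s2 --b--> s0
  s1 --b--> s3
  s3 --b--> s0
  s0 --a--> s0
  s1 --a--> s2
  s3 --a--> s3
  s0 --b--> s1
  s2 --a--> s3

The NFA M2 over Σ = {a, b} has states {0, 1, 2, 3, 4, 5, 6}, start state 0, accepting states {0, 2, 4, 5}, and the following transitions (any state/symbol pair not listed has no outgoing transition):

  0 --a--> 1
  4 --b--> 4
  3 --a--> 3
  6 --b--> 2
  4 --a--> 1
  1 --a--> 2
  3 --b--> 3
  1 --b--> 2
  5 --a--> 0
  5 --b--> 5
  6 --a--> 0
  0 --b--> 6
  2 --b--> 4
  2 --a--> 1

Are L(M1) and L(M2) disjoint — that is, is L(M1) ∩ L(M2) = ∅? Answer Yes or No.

No

The empty string ε is accepted by both M1 and M2.
Hence L(M1) ∩ L(M2) ≠ ∅.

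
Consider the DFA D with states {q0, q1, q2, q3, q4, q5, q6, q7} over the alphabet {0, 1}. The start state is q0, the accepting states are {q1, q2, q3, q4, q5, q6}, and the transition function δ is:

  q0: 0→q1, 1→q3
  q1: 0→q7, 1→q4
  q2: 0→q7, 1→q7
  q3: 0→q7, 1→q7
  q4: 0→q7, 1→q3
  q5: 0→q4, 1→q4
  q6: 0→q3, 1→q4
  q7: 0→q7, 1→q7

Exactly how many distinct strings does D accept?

4

The useful subgraph on states {q0, q1, q3, q4} is acyclic, so L(D) is finite; the longest accepting path visits 4 useful states, giving maximum string length 3.
Counting accepting paths from q0 by length: 2 of length 1, 1 of length 2, 1 of length 3. Total 4.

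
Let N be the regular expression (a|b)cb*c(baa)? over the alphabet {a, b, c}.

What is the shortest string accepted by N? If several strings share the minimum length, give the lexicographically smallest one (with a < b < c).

By inspection of the expression, no string of length less than 3 matches, and acc is the lexicographically first match of length 3.

acc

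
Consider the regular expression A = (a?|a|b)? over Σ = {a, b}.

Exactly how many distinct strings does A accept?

The expression has no Kleene star, so L(A) is finite. Expanding the alternatives gives {ε, a, b}.
That is 1 of length 0, 2 of length 1: 3 strings in all.

3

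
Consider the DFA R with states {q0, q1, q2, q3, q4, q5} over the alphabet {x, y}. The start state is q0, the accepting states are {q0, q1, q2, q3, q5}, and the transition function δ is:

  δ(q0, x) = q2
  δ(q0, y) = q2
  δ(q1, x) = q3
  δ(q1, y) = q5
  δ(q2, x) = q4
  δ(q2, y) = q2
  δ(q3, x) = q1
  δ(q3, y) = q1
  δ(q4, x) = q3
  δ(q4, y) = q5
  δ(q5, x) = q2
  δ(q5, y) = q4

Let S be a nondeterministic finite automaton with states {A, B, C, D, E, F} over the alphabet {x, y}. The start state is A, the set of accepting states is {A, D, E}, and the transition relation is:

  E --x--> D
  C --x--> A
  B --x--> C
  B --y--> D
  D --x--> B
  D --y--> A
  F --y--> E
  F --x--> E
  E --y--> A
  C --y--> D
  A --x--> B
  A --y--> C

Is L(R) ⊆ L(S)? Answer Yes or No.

The string x is in L(R) but not in L(S).
So L(R) ⊄ L(S).

No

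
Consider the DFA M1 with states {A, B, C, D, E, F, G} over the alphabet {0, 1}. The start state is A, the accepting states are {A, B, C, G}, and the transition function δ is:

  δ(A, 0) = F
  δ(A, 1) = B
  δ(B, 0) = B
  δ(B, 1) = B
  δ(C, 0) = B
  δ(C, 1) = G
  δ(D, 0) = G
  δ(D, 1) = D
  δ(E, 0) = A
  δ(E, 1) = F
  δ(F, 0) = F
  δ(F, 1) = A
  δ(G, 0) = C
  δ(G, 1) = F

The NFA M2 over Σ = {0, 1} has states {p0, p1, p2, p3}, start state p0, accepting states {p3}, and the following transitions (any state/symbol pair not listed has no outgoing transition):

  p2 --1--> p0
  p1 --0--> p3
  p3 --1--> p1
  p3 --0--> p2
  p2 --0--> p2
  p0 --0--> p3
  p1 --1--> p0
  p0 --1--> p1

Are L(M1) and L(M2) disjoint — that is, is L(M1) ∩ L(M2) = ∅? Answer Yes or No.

No

The string 10 is accepted by both M1 and M2.
Hence L(M1) ∩ L(M2) ≠ ∅.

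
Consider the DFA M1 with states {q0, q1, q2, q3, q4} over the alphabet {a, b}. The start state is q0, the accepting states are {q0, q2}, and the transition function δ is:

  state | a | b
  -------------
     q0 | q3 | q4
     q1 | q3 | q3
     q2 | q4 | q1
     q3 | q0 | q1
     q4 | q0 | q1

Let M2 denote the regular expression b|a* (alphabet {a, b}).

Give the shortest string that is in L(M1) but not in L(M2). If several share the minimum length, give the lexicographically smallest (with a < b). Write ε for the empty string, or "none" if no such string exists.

The string ba is accepted by M1 but not by M2.
No shorter string lies in the difference, and ba is the lexicographically first length-2 string in L(M1) \ L(M2).

ba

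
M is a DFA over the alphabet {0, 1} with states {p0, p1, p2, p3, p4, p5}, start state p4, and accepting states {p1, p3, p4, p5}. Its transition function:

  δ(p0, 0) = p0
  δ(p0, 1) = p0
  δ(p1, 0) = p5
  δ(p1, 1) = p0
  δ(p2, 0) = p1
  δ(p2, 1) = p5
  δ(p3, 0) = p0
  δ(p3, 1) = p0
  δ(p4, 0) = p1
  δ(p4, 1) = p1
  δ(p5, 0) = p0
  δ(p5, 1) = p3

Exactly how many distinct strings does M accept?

The useful subgraph on states {p1, p3, p4, p5} is acyclic, so L(M) is finite; the longest accepting path visits 4 useful states, giving maximum string length 3.
Counting accepting paths from p4 by length: 1 of length 0, 2 of length 1, 2 of length 2, 2 of length 3. Total 7.

7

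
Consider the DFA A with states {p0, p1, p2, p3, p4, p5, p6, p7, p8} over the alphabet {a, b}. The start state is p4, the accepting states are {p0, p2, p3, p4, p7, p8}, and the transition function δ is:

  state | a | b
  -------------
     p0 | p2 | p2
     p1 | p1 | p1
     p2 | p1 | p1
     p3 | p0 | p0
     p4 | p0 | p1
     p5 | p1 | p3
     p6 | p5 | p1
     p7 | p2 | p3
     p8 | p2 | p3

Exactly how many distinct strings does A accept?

The useful subgraph on states {p0, p2, p4} is acyclic, so L(A) is finite; the longest accepting path visits 3 useful states, giving maximum string length 2.
Counting accepting paths from p4 by length: 1 of length 0, 1 of length 1, 2 of length 2. Total 4.

4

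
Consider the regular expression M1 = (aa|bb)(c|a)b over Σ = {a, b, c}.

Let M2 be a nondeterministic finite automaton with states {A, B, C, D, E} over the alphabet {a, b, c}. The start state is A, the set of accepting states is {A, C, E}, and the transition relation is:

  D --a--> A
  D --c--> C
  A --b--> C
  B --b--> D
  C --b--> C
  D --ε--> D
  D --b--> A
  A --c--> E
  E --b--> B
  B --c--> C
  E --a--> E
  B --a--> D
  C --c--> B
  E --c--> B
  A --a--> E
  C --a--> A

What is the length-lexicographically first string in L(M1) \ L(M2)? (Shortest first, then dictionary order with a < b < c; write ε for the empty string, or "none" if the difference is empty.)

The string aaab is accepted by M1 but not by M2.
No shorter string lies in the difference, and aaab is the lexicographically first length-4 string in L(M1) \ L(M2).

aaab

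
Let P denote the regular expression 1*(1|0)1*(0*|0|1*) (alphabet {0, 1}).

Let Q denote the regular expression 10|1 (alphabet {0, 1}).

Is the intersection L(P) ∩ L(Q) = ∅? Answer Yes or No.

The string 1 is accepted by both P and Q.
Hence L(P) ∩ L(Q) ≠ ∅.

No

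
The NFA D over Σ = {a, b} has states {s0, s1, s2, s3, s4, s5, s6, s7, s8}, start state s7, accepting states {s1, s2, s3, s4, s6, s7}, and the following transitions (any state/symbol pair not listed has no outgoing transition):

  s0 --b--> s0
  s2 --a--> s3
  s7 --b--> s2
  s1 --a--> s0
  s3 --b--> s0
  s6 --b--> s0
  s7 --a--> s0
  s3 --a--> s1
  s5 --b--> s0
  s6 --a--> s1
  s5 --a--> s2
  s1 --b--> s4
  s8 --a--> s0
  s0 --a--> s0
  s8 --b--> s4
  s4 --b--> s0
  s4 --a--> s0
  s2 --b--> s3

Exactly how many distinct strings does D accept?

8

The useful subgraph on states {s1, s2, s3, s4, s7} is acyclic, so L(D) is finite; the longest accepting path visits 5 useful states, giving maximum string length 4.
Counting accepting paths from s7 by length: 1 of length 0, 1 of length 1, 2 of length 2, 2 of length 3, 2 of length 4. Total 8.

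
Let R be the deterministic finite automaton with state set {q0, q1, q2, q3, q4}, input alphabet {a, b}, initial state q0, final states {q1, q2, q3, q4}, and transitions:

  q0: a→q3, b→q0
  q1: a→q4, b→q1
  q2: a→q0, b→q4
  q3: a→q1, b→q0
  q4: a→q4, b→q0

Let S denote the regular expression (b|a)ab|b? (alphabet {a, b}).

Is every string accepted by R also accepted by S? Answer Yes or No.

No

The string a is in L(R) but not in L(S).
So L(R) ⊄ L(S).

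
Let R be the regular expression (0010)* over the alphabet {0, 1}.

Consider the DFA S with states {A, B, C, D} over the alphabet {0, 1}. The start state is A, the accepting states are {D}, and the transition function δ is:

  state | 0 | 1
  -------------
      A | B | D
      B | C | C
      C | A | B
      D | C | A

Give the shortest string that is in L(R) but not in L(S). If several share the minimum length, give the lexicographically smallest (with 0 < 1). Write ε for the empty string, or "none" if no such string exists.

The empty string ε is accepted by R but not by S.
Since ε is the unique shortest string, it is the required witness.

ε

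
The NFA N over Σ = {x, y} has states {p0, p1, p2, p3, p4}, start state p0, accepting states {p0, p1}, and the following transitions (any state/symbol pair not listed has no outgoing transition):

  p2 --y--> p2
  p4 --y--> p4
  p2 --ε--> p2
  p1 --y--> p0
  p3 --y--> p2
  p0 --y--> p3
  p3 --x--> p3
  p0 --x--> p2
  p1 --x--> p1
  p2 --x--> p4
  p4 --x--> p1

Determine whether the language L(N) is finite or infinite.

State p2 is reachable from the start and can reach an accepting state, and it lies on the cycle p2 → p2.
Traversing that cycle any number of times yields accepted strings of unbounded length, so the language is infinite.

infinite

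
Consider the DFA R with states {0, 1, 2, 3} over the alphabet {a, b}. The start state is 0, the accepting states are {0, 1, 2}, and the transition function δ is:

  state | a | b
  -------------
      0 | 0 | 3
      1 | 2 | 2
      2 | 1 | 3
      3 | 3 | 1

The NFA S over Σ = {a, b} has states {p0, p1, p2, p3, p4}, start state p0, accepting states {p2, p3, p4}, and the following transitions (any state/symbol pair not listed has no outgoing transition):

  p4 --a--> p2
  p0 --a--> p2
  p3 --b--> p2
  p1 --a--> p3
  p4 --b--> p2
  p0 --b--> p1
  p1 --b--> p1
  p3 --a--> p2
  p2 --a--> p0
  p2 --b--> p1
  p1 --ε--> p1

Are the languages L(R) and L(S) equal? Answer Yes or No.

The empty string ε is accepted by R but rejected by S.
So L(R) ≠ L(S).

No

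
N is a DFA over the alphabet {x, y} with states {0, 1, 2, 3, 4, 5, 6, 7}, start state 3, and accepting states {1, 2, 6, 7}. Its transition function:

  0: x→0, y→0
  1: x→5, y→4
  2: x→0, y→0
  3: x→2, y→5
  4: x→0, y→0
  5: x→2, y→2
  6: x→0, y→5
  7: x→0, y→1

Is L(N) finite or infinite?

finite

The useful states (reachable from 3 and able to reach an accepting state) are {2, 3, 5}.
Restricted to these states the transition graph has no cycle, so every accepting path has bounded length and L is finite.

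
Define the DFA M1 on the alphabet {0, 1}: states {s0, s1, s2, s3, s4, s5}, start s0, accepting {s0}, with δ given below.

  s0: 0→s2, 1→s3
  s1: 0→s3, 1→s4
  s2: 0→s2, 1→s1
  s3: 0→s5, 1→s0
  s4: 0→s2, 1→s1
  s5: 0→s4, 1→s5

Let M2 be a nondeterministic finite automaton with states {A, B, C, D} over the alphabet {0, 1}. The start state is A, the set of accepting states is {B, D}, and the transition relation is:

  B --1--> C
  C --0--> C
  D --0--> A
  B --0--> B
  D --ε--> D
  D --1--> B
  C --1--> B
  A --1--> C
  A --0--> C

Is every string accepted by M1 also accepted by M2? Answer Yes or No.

The empty string ε is in L(M1) but not in L(M2).
So L(M1) ⊄ L(M2).

No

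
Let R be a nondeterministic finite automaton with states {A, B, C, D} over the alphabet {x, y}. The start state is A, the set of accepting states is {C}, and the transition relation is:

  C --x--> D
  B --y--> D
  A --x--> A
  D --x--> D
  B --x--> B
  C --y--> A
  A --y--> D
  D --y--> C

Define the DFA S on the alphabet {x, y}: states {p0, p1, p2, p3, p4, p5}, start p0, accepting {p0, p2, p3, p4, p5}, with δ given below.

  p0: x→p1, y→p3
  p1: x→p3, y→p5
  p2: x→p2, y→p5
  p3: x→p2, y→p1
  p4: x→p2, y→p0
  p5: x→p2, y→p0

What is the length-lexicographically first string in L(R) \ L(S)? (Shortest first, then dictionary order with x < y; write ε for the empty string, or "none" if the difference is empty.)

The string yy is accepted by R but not by S.
No shorter string lies in the difference, and yy is the lexicographically first length-2 string in L(R) \ L(S).

yy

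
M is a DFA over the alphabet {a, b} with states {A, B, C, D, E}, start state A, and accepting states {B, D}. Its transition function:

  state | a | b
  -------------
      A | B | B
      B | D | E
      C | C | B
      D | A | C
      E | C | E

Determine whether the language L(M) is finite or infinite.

State A is reachable from the start and can reach an accepting state, and it lies on the cycle A → B → D → A.
Traversing that cycle any number of times yields accepted strings of unbounded length, so the language is infinite.

infinite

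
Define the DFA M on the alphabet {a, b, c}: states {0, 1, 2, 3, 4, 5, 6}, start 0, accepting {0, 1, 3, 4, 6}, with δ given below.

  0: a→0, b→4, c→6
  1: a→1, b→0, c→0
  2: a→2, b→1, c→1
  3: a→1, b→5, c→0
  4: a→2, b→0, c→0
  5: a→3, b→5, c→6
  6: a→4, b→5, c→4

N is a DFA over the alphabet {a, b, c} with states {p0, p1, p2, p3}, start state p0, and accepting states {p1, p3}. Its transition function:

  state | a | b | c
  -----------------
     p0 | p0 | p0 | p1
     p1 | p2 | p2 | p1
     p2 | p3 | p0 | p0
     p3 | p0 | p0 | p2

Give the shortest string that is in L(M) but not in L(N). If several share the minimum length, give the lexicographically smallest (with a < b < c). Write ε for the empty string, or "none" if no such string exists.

The empty string ε is accepted by M but not by N.
Since ε is the unique shortest string, it is the required witness.

ε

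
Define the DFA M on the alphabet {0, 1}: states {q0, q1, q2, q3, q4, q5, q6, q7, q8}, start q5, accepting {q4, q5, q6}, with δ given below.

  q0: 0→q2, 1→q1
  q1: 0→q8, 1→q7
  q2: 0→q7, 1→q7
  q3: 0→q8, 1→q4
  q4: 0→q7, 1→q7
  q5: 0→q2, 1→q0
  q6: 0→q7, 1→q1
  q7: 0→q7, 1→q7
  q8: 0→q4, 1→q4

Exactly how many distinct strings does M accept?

The useful subgraph on states {q0, q1, q4, q5, q8} is acyclic, so L(M) is finite; the longest accepting path visits 5 useful states, giving maximum string length 4.
Counting accepting paths from q5 by length: 1 of length 0, 2 of length 4. Total 3.

3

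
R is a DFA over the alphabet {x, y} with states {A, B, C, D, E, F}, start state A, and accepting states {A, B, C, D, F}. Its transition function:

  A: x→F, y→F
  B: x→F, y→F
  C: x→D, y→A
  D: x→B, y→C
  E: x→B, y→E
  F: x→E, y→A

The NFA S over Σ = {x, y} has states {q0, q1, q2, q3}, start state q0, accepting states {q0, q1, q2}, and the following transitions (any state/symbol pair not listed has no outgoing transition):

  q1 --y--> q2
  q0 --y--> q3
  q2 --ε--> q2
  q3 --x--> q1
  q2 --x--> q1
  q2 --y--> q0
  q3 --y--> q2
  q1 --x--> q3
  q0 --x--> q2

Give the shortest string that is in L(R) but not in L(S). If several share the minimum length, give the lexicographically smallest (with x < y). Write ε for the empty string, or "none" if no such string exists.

y

The string y is accepted by R but not by S.
No shorter string lies in the difference, and y is the lexicographically first length-1 string in L(R) \ L(S).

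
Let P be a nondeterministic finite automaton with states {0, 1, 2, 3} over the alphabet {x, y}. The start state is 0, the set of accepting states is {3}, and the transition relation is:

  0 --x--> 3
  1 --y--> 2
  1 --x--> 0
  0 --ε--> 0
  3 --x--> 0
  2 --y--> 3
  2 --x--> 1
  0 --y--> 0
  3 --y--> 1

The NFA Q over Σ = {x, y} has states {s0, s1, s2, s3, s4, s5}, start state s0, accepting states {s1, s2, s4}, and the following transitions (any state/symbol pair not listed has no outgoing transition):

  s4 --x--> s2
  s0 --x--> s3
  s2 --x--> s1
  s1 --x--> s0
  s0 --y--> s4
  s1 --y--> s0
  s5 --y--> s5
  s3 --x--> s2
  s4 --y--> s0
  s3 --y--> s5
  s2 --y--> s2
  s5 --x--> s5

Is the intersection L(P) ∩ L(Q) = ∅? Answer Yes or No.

No

The string yx is accepted by both P and Q.
Hence L(P) ∩ L(Q) ≠ ∅.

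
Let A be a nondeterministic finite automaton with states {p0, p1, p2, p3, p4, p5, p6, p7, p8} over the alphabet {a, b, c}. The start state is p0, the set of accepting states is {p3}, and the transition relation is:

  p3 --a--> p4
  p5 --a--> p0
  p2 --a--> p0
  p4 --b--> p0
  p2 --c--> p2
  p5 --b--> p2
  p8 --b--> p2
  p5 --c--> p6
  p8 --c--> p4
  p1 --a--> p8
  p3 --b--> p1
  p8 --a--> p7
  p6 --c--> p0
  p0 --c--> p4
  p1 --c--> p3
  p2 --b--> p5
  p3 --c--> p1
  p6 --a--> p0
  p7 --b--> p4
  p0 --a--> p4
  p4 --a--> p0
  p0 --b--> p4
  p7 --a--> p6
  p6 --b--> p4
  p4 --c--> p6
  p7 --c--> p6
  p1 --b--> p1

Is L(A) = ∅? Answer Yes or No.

The states reachable from the start state are {p0, p4, p6}.
None of the accepting states {p3} is reachable, so no string is accepted and L(A) = ∅.

Yes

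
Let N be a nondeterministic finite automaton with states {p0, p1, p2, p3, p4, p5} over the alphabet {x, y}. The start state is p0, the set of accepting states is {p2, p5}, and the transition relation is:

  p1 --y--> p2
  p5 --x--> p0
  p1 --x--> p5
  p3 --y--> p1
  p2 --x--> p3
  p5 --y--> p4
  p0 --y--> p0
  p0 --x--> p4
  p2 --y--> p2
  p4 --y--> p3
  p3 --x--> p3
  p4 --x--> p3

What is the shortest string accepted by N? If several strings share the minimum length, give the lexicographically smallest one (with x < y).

xxyx

A breadth-first search from p0 reaches an accepting state first via the path p0 → p4 → p3 → p1 → p5 on input xxyx.
No string of length < 4 is accepted (BFS exhausts all shorter strings without reaching an accepting state), and xxyx is the lexicographically least accepting string of length 4.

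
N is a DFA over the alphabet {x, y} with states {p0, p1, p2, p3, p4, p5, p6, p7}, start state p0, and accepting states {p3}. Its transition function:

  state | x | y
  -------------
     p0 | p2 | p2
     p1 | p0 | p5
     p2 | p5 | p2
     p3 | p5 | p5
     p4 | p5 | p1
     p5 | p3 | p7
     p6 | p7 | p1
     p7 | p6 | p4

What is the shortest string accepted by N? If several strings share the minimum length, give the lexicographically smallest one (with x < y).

xxx

A breadth-first search from p0 reaches an accepting state first via the path p0 → p2 → p5 → p3 on input xxx.
No string of length < 3 is accepted (BFS exhausts all shorter strings without reaching an accepting state), and xxx is the lexicographically least accepting string of length 3.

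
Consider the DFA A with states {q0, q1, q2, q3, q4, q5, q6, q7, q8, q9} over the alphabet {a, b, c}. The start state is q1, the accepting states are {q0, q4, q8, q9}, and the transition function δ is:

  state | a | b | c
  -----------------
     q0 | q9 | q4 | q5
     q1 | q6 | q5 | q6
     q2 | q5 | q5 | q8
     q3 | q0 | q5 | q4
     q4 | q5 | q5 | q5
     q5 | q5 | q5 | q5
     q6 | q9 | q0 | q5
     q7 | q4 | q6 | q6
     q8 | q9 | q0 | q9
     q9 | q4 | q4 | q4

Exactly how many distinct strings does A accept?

20

The useful subgraph on states {q0, q1, q4, q6, q9} is acyclic, so L(A) is finite; the longest accepting path visits 5 useful states, giving maximum string length 4.
Counting accepting paths from q1 by length: 4 of length 2, 10 of length 3, 6 of length 4. Total 20.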